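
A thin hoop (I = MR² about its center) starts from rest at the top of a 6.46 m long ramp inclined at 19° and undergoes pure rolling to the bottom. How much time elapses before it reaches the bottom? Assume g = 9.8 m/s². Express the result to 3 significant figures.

t ≈ 2.85 s

With I = MR², the ratio k = I/(MR²) is 1.
Translational: Mg sinθ − f = Ma. Rotational about the CM: fR = Iα = kMRa, so f = kMa.
Hence a = g sinθ/(1+k) = 9.8×sin19°/2 = 1.595 m/s².
Starting from rest, L = ½at², so t = √(2L/a) = √(2×6.46/1.595) ≈ 2.85 s.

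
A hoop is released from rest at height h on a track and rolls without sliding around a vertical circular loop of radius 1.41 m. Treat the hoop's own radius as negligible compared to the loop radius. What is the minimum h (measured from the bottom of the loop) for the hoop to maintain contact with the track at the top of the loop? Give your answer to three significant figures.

The moment of inertia is MR², giving k ≡ I/(MR²) = 1.
At the top, contact is just lost when gravity alone supplies the centripetal force: Mg = Mv_top²/r, i.e. v_top² = gr.
With ω = v/R, the kinetic energy at speed v is ½(1+k)Mv² = Mv².
Energy conservation from release (height h) to the top (height 2r): Mgh = Mg(2r) + M·gr.
Thus h_min = 2r + (1+k)r/2 = r(2 + 2/2) = 1.41 × 3 ≈ 4.23 m.

h_min ≈ 4.23 m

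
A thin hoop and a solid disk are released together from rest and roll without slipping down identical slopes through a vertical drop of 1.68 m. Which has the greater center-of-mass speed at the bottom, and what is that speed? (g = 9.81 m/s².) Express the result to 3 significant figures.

For rolling without slipping, Mgh = ½(1+k)Mv² where k = I/(MR²), so v = √(2gh/(1+k)).
Thin hoop: k = 1, giving v = √(2×9.81×1.68/2) = 4.06 m/s.
Solid disk: k = 0.5, giving v = √(2×9.81×1.68/1.5) = 4.688 m/s.
The smaller k wins: the solid disk, at ≈ 4.69 m/s.

the solid disk, at v ≈ 4.69 m/s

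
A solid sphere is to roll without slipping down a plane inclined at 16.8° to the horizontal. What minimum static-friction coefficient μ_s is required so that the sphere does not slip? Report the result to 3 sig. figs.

μ_min ≈ 0.0863

The moment of inertia is (2/5)MR², giving k ≡ I/(MR²) = 0.4.
Translational: Mg sinθ − f = Ma. Rotational about the CM: fR = Iα = kMRa, so f = kMa.
These give a = g sinθ/(1+k) and the required friction f = kMg sinθ/(1+k).
With N = Mg cosθ, the no-slip condition f ≤ μN gives μ_min = f/N = k tanθ/(1+k).
μ_min = 0.4 × tan16.8° / 1.4 ≈ 0.0863.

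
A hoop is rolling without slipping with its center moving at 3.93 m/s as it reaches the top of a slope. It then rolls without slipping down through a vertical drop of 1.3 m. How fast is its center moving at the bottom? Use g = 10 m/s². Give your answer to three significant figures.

v ≈ 5.33 m/s

With I = MR², the ratio k = I/(MR²) is 1.
The rolling condition ω = v/R makes the rotational term ½I(v/R)² = ½kMv², so KE_total = ½(1+k)Mv² = Mv².
Conserving energy between top and bottom: Mv² = Mv₀² + Mgh, hence v² = v₀² + 2gh/(1+k).
v = √(3.93² + 2×10×1.3/2) = √28.44 ≈ 5.33 m/s.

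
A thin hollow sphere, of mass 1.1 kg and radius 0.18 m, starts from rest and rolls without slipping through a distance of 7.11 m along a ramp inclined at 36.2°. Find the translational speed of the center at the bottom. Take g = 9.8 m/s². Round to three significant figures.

v ≈ 7.03 m/s

For this body I = (2/3)MR², i.e. k = I/(MR²) = 2/3.
Since it rolls without slipping, ω = v/R and KE = ½Mv² + ½Iω² = ½(1+k)Mv² = (5/6)Mv².
The vertical drop is h = L sinθ = 7.11 × sin36.2° = 4.199 m.
Setting Mgh = (5/6)Mv² gives v = √(2gh/(1+k)) = √(2·9.8·4.199/1.667) ≈ 7.03 m/s.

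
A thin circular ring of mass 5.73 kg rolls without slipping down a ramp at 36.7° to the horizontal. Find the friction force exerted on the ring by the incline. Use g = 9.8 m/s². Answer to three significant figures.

For this body I = MR², i.e. k = I/(MR²) = 1.
Translational: Mg sinθ − f = Ma. Rotational about the CM: fR = Iα = kMRa, so f = kMa.
Combining, a = g sinθ/(1+k) and f = kMa = kMg sinθ/(1+k).
f = 1 × 5.73 × 9.8 × sin36.7° / 2 ≈ 16.8 N.

f ≈ 16.8 N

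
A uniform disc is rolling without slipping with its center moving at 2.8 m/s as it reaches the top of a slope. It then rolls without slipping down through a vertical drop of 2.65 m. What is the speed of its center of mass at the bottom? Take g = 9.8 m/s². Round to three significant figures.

For this body I = (1/2)MR², i.e. k = I/(MR²) = 0.5.
The rolling condition ω = v/R makes the rotational term ½I(v/R)² = ½kMv², so KE_total = ½(1+k)Mv² = (3/4)Mv².
Energy conservation: (3/4)Mv₀² + Mgh = (3/4)Mv², so v² = v₀² + 2gh/(1+k).
v = √(2.8² + 2×9.8×2.65/1.5) = √42.47 ≈ 6.52 m/s.

v ≈ 6.52 m/s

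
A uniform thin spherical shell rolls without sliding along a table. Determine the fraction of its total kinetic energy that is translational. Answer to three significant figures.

fraction ≈ 0.600

Here I = (2/3)MR², so the shape factor k = I/(MR²) = 2/3.
Since ω = v/R, the translational part is ½Mv² and the rotational part is ½I(v/R)² = ½kMv²; the total is ½(1+k)Mv².
The translational fraction is therefore 1/(1+k) = 1/1.667 ≈ 0.600.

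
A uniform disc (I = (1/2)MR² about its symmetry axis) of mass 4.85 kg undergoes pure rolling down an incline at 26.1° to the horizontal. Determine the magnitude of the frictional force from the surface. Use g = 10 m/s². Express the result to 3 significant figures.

f ≈ 7.11 N

For this body I = (1/2)MR², i.e. k = I/(MR²) = 0.5.
Newton's second law down the slope: Mg sinθ − f = Ma. The torque equation fR = Iα (with α = a/R) gives f = kMa.
Combining, a = g sinθ/(1+k) and f = kMa = kMg sinθ/(1+k).
f = 0.5 × 4.85 × 10 × sin26.1° / 1.5 ≈ 7.11 N.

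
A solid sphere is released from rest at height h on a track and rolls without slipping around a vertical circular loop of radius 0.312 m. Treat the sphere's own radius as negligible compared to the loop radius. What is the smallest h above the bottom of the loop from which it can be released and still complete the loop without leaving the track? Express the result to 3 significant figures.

h_min ≈ 0.842 m

For this body I = (2/5)MR², i.e. k = I/(MR²) = 0.4.
At the top, contact is just lost when gravity alone supplies the centripetal force: Mg = Mv_top²/r, i.e. v_top² = gr.
With ω = v/R, the kinetic energy at speed v is ½(1+k)Mv² = (7/10)Mv².
Energy conservation from release (height h) to the top (height 2r): Mgh = Mg(2r) + (7/10)M·gr.
Thus h_min = 2r + (1+k)r/2 = r(2 + 1.4/2) = 0.312 × 2.7 ≈ 0.842 m.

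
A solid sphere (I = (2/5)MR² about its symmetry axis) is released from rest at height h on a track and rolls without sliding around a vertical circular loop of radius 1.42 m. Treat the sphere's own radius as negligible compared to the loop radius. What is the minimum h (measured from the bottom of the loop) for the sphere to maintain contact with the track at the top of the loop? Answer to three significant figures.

h_min ≈ 3.83 m

The moment of inertia is (2/5)MR², giving k ≡ I/(MR²) = 0.4.
At the top, contact is just lost when gravity alone supplies the centripetal force: Mg = Mv_top²/r, i.e. v_top² = gr.
With ω = v/R, the kinetic energy at speed v is ½(1+k)Mv² = (7/10)Mv².
Energy conservation from release (height h) to the top (height 2r): Mgh = Mg(2r) + (7/10)M·gr.
Thus h_min = 2r + (1+k)r/2 = r(2 + 1.4/2) = 1.42 × 2.7 ≈ 3.83 m.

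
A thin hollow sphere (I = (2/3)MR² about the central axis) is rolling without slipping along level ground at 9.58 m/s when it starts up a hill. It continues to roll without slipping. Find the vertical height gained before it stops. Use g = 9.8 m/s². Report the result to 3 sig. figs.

h ≈ 7.80 m

For this body I = (2/3)MR², i.e. k = I/(MR²) = 2/3.
The rolling condition ω = v/R makes the rotational term ½I(v/R)² = ½kMv², so KE_total = ½(1+k)Mv² = (5/6)Mv².
At the top the kinetic energy is zero, so (5/6)Mv₀² = Mgh.
Thus h = (1+k)v₀²/(2g) = 1.667 × 9.58² / (2 × 9.8) ≈ 7.80 m.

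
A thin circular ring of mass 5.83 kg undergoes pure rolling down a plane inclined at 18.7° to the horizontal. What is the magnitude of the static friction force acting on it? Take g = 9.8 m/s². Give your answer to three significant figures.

With I = MR², the ratio k = I/(MR²) is 1.
Newton's second law down the slope: Mg sinθ − f = Ma. The torque equation fR = Iα (with α = a/R) gives f = kMa.
Combining, a = g sinθ/(1+k) and f = kMa = kMg sinθ/(1+k).
f = 1 × 5.83 × 9.8 × sin18.7° / 2 ≈ 9.16 N.

f ≈ 9.16 N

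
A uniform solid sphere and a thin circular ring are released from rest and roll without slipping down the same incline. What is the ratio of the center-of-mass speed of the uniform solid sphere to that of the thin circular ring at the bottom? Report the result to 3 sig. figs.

v_ratio ≈ 1.20

Each satisfies Mgh = ½(1+k)Mv² with k = I/(MR²), so v ∝ 1/√(1+k).
For the uniform solid sphere k = 0.4; for the thin circular ring k = 1.
v₁/v₂ = √((1+k₂)/(1+k₁)) = √(2/1.4) ≈ 1.20.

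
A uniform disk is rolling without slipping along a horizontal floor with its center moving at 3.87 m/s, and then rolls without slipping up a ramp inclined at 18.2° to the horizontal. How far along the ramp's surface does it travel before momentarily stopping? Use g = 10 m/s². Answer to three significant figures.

Here I = (1/2)MR², so the shape factor k = I/(MR²) = 0.5.
Rolling without slipping gives ω = v/R, so the total kinetic energy is ½Mv² + ½Iω² = ½(1+k)Mv² = (3/4)Mv².
Setting this equal to Mgh gives the vertical rise h = (1+k)v₀²/(2g) = 1.5×3.87²/(2×10) = 1.123 m.
Along the incline, d = h/sinθ = 1.123/sin18.2° ≈ 3.60 m.

d ≈ 3.60 m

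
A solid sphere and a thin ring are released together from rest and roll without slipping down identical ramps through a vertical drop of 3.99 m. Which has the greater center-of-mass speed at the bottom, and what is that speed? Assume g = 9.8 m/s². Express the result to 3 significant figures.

For rolling without slipping, Mgh = ½(1+k)Mv² where k = I/(MR²), so v = √(2gh/(1+k)).
Solid sphere: k = 0.4, giving v = √(2×9.8×3.99/1.4) = 7.474 m/s.
Thin ring: k = 1, giving v = √(2×9.8×3.99/2) = 6.253 m/s.
The smaller k wins: the solid sphere, at ≈ 7.47 m/s.

the solid sphere, at v ≈ 7.47 m/s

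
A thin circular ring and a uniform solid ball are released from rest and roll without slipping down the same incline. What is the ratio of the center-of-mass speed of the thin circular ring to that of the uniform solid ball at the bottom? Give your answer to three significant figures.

v_ratio ≈ 0.837

Each satisfies Mgh = ½(1+k)Mv² with k = I/(MR²), so v ∝ 1/√(1+k).
For the thin circular ring k = 1; for the uniform solid ball k = 0.4.
v₁/v₂ = √((1+k₂)/(1+k₁)) = √(1.4/2) ≈ 0.837.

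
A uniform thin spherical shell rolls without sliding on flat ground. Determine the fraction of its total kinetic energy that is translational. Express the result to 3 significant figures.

fraction ≈ 0.600

For this body I = (2/3)MR², i.e. k = I/(MR²) = 2/3.
Since ω = v/R, the translational part is ½Mv² and the rotational part is ½I(v/R)² = ½kMv²; the total is ½(1+k)Mv².
The translational fraction is therefore 1/(1+k) = 1/1.667 ≈ 0.600.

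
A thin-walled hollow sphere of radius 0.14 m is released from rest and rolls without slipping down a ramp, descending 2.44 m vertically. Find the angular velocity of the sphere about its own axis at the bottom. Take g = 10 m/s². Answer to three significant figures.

ω ≈ 38.7 rad/s

With I = (2/3)MR², the ratio k = I/(MR²) is 2/3.
Rolling without slipping gives ω = v/R, so the total kinetic energy is ½Mv² + ½Iω² = ½(1+k)Mv² = (5/6)Mv².
Energy conservation Mgh = ½(1+k)Mv² gives v = √(2gh/(1+k)) = √(2 × 10 × 2.44 / 1.667) = 5.411 m/s.
The angular speed follows from ω = v/R = 5.411/0.14 ≈ 38.7 rad/s.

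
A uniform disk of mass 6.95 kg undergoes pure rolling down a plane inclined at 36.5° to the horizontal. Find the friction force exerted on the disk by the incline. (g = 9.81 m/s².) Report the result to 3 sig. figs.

The moment of inertia is (1/2)MR², giving k ≡ I/(MR²) = 0.5.
Translational: Mg sinθ − f = Ma. Rotational about the CM: fR = Iα = kMRa, so f = kMa.
Combining, a = g sinθ/(1+k) and f = kMa = kMg sinθ/(1+k).
f = 0.5 × 6.95 × 9.81 × sin36.5° / 1.5 ≈ 13.5 N.

f ≈ 13.5 N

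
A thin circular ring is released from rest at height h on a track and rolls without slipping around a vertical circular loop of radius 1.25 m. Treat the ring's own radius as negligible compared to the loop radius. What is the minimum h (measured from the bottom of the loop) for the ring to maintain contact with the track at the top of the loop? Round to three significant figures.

h_min ≈ 3.75 m

With I = MR², the ratio k = I/(MR²) is 1.
At the top, contact is just lost when gravity alone supplies the centripetal force: Mg = Mv_top²/r, i.e. v_top² = gr.
With ω = v/R, the kinetic energy at speed v is ½(1+k)Mv² = Mv².
Energy conservation from release (height h) to the top (height 2r): Mgh = Mg(2r) + M·gr.
Thus h_min = 2r + (1+k)r/2 = r(2 + 2/2) = 1.25 × 3 ≈ 3.75 m.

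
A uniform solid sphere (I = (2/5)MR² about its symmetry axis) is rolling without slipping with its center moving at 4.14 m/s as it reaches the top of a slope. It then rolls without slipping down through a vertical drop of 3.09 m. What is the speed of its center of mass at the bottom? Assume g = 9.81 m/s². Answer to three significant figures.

The moment of inertia is (2/5)MR², giving k ≡ I/(MR²) = 0.4.
Since it rolls without slipping, ω = v/R and KE = ½Mv² + ½Iω² = ½(1+k)Mv² = (7/10)Mv².
Conserving energy between top and bottom: (7/10)Mv² = (7/10)Mv₀² + Mgh, hence v² = v₀² + 2gh/(1+k).
v = √(4.14² + 2×9.81×3.09/1.4) = √60.44 ≈ 7.77 m/s.

v ≈ 7.77 m/s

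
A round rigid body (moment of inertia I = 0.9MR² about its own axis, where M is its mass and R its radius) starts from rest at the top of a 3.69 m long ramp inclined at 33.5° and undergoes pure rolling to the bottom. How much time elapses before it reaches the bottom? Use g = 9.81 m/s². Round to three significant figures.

For this body I = 0.9MR², i.e. k = I/(MR²) = 0.9.
Along the incline Mg sinθ − f = Ma, and torque about the center fR = Iα = kMR²(a/R) gives f = kMa.
Hence a = g sinθ/(1+k) = 9.81×sin33.5°/1.9 = 2.85 m/s².
With constant a from rest, t = √(2L/a) = √(2·3.69/2.85) ≈ 1.61 s.

t ≈ 1.61 s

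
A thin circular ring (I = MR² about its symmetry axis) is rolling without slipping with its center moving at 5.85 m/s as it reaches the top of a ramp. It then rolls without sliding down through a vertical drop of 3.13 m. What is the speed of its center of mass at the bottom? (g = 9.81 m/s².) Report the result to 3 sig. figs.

With I = MR², the ratio k = I/(MR²) is 1.
Since it rolls without slipping, ω = v/R and KE = ½Mv² + ½Iω² = ½(1+k)Mv² = Mv².
Conserving energy between top and bottom: Mv² = Mv₀² + Mgh, hence v² = v₀² + 2gh/(1+k).
v = √(5.85² + 2×9.81×3.13/2) = √64.93 ≈ 8.06 m/s.

v ≈ 8.06 m/s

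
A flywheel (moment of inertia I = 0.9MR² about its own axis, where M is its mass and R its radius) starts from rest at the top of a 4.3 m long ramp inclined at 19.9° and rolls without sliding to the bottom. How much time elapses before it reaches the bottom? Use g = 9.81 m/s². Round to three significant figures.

t ≈ 2.21 s

Here I = 0.9MR², so the shape factor k = I/(MR²) = 0.9.
Newton's second law down the slope: Mg sinθ − f = Ma. The torque equation fR = Iα (with α = a/R) gives f = kMa.
Hence a = g sinθ/(1+k) = 9.81×sin19.9°/1.9 = 1.757 m/s².
With constant a from rest, t = √(2L/a) = √(2·4.3/1.757) ≈ 2.21 s.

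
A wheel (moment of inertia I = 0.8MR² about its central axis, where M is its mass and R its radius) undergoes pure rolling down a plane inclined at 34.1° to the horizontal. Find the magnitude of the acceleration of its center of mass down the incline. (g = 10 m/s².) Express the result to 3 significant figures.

Here I = 0.8MR², so the shape factor k = I/(MR²) = 0.8.
Translational: Mg sinθ − f = Ma. Rotational about the CM: fR = Iα = kMRa, so f = kMa.
Eliminating f: Mg sinθ = (1+k)Ma, so a = g sinθ/(1+k) = 10 × sin34.1° / 1.8 ≈ 3.11 m/s².

a ≈ 3.11 m/s²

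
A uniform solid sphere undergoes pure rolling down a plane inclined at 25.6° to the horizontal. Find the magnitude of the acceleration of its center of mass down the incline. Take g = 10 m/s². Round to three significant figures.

a ≈ 3.09 m/s²

The moment of inertia is (2/5)MR², giving k ≡ I/(MR²) = 0.4.
Along the incline Mg sinθ − f = Ma, and torque about the center fR = Iα = kMR²(a/R) gives f = kMa.
Eliminating f: Mg sinθ = (1+k)Ma, so a = g sinθ/(1+k) = 10 × sin25.6° / 1.4 ≈ 3.09 m/s².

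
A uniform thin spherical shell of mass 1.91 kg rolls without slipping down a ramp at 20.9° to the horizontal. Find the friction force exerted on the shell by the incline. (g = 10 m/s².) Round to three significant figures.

f ≈ 2.73 N

The moment of inertia is (2/3)MR², giving k ≡ I/(MR²) = 2/3.
Newton's second law down the slope: Mg sinθ − f = Ma. The torque equation fR = Iα (with α = a/R) gives f = kMa.
Combining, a = g sinθ/(1+k) and f = kMa = kMg sinθ/(1+k).
f = (2/3) × 1.91 × 10 × sin20.9° / 1.667 ≈ 2.73 N.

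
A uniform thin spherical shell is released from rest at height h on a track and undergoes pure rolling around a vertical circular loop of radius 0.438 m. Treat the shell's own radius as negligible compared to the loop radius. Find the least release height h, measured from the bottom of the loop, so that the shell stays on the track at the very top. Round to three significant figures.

With I = (2/3)MR², the ratio k = I/(MR²) is 2/3.
At the top, contact is just lost when gravity alone supplies the centripetal force: Mg = Mv_top²/r, i.e. v_top² = gr.
With ω = v/R, the kinetic energy at speed v is ½(1+k)Mv² = (5/6)Mv².
Energy conservation from release (height h) to the top (height 2r): Mgh = Mg(2r) + (5/6)M·gr.
Thus h_min = 2r + (1+k)r/2 = r(2 + 1.667/2) = 0.438 × 2.833 ≈ 1.24 m.

h_min ≈ 1.24 m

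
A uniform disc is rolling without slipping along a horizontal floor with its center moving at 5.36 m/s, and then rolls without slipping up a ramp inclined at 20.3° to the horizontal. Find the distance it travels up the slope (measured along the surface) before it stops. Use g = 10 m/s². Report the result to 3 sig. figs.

For this body I = (1/2)MR², i.e. k = I/(MR²) = 0.5.
Since it rolls without slipping, ω = v/R and KE = ½Mv² + ½Iω² = ½(1+k)Mv² = (3/4)Mv².
Setting this equal to Mgh gives the vertical rise h = (1+k)v₀²/(2g) = 1.5×5.36²/(2×10) = 2.155 m.
Along the incline, d = h/sinθ = 2.155/sin20.3° ≈ 6.21 m.

d ≈ 6.21 m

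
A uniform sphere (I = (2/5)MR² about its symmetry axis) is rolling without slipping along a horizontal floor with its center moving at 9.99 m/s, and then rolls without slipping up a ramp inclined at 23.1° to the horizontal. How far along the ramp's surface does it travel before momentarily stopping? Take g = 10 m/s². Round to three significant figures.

For this body I = (2/5)MR², i.e. k = I/(MR²) = 0.4.
Pure rolling means v = ωR; then KE = ½Mv² + ½I(v/R)² = ½(1+k)Mv² = (7/10)Mv².
Setting this equal to Mgh gives the vertical rise h = (1+k)v₀²/(2g) = 1.4×9.99²/(2×10) = 6.986 m.
Along the incline, d = h/sinθ = 6.986/sin23.1° ≈ 17.8 m.

d ≈ 17.8 m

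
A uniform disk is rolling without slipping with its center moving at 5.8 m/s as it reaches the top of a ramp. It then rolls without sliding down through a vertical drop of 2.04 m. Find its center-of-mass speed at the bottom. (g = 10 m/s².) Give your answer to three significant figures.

v ≈ 7.80 m/s

With I = (1/2)MR², the ratio k = I/(MR²) is 0.5.
Pure rolling means v = ωR; then KE = ½Mv² + ½I(v/R)² = ½(1+k)Mv² = (3/4)Mv².
Energy conservation: (3/4)Mv₀² + Mgh = (3/4)Mv², so v² = v₀² + 2gh/(1+k).
v = √(5.8² + 2×10×2.04/1.5) = √60.84 ≈ 7.80 m/s.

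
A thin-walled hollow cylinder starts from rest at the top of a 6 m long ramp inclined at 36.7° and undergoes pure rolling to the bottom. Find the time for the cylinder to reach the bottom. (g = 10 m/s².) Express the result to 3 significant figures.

t ≈ 2.00 s

The moment of inertia is MR², giving k ≡ I/(MR²) = 1.
Along the incline Mg sinθ − f = Ma, and torque about the center fR = Iα = kMR²(a/R) gives f = kMa.
Hence a = g sinθ/(1+k) = 10×sin36.7°/2 = 2.988 m/s².
With constant a from rest, t = √(2L/a) = √(2·6/2.988) ≈ 2.00 s.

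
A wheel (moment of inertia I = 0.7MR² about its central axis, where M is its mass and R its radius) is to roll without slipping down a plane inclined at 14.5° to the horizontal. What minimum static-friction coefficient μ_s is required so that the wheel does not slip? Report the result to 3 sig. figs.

For this body I = 0.7MR², i.e. k = I/(MR²) = 0.7.
Translational: Mg sinθ − f = Ma. Rotational about the CM: fR = Iα = kMRa, so f = kMa.
These give a = g sinθ/(1+k) and the required friction f = kMg sinθ/(1+k).
The normal force is N = Mg cosθ, so μ_min = f/N = k tanθ/(1+k).
μ_min = 0.7 × tan14.5° / 1.7 ≈ 0.106.

μ_min ≈ 0.106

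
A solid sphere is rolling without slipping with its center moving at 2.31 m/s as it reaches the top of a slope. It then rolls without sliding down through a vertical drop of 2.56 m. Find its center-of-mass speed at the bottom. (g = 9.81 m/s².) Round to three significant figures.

The moment of inertia is (2/5)MR², giving k ≡ I/(MR²) = 0.4.
Since it rolls without slipping, ω = v/R and KE = ½Mv² + ½Iω² = ½(1+k)Mv² = (7/10)Mv².
Conserving energy between top and bottom: (7/10)Mv² = (7/10)Mv₀² + Mgh, hence v² = v₀² + 2gh/(1+k).
v = √(2.31² + 2×9.81×2.56/1.4) = √41.21 ≈ 6.42 m/s.

v ≈ 6.42 m/s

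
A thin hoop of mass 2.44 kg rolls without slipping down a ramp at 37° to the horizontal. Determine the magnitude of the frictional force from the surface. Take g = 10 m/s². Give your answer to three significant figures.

The moment of inertia is MR², giving k ≡ I/(MR²) = 1.
Along the incline Mg sinθ − f = Ma, and torque about the center fR = Iα = kMR²(a/R) gives f = kMa.
Combining, a = g sinθ/(1+k) and f = kMa = kMg sinθ/(1+k).
f = 1 × 2.44 × 10 × sin37° / 2 ≈ 7.34 N.

f ≈ 7.34 N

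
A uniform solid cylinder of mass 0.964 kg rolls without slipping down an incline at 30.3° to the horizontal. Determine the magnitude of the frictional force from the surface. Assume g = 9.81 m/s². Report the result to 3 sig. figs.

f ≈ 1.59 N

With I = (1/2)MR², the ratio k = I/(MR²) is 0.5.
Along the incline Mg sinθ − f = Ma, and torque about the center fR = Iα = kMR²(a/R) gives f = kMa.
Combining, a = g sinθ/(1+k) and f = kMa = kMg sinθ/(1+k).
f = 0.5 × 0.964 × 9.81 × sin30.3° / 1.5 ≈ 1.59 N.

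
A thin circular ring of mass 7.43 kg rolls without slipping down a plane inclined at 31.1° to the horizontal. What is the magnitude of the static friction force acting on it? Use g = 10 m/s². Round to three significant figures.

The moment of inertia is MR², giving k ≡ I/(MR²) = 1.
Along the incline Mg sinθ − f = Ma, and torque about the center fR = Iα = kMR²(a/R) gives f = kMa.
Combining, a = g sinθ/(1+k) and f = kMa = kMg sinθ/(1+k).
f = 1 × 7.43 × 10 × sin31.1° / 2 ≈ 19.2 N.

f ≈ 19.2 N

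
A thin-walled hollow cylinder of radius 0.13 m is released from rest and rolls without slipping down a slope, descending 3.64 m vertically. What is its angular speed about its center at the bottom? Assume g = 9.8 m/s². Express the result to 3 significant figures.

ω ≈ 45.9 rad/s

Here I = MR², so the shape factor k = I/(MR²) = 1.
The rolling condition ω = v/R makes the rotational term ½I(v/R)² = ½kMv², so KE_total = ½(1+k)Mv² = Mv².
Energy conservation Mgh = ½(1+k)Mv² gives v = √(2gh/(1+k)) = √(2 × 9.8 × 3.64 / 2) = 5.973 m/s.
Then ω = v/R = 5.973 / 0.13 ≈ 45.9 rad/s.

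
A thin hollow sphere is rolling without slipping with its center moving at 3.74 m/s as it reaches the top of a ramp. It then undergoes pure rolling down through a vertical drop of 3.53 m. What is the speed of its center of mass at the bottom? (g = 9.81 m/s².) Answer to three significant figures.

v ≈ 7.45 m/s

With I = (2/3)MR², the ratio k = I/(MR²) is 2/3.
Since it rolls without slipping, ω = v/R and KE = ½Mv² + ½Iω² = ½(1+k)Mv² = (5/6)Mv².
Energy conservation: (5/6)Mv₀² + Mgh = (5/6)Mv², so v² = v₀² + 2gh/(1+k).
v = √(3.74² + 2×9.81×3.53/1.667) = √55.54 ≈ 7.45 m/s.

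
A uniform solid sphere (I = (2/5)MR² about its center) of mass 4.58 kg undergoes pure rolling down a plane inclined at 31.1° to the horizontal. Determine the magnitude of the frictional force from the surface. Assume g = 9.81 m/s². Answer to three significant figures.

With I = (2/5)MR², the ratio k = I/(MR²) is 0.4.
Along the incline Mg sinθ − f = Ma, and torque about the center fR = Iα = kMR²(a/R) gives f = kMa.
Combining, a = g sinθ/(1+k) and f = kMa = kMg sinθ/(1+k).
f = 0.4 × 4.58 × 9.81 × sin31.1° / 1.4 ≈ 6.63 N.

f ≈ 6.63 N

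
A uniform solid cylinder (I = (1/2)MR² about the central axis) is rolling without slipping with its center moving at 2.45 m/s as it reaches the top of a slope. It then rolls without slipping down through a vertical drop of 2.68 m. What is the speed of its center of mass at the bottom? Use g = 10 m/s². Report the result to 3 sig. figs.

v ≈ 6.46 m/s

For this body I = (1/2)MR², i.e. k = I/(MR²) = 0.5.
Pure rolling means v = ωR; then KE = ½Mv² + ½I(v/R)² = ½(1+k)Mv² = (3/4)Mv².
Conserving energy between top and bottom: (3/4)Mv² = (3/4)Mv₀² + Mgh, hence v² = v₀² + 2gh/(1+k).
v = √(2.45² + 2×10×2.68/1.5) = √41.74 ≈ 6.46 m/s.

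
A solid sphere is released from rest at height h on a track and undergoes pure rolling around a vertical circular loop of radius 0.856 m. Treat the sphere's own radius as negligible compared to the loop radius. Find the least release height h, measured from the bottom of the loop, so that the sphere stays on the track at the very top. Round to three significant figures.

h_min ≈ 2.31 m

The moment of inertia is (2/5)MR², giving k ≡ I/(MR²) = 0.4.
At the top of the loop, the minimum-contact condition is Mg = Mv_top²/r, so v_top² = gr.
With ω = v/R, the kinetic energy at speed v is ½(1+k)Mv² = (7/10)Mv².
Energy conservation from release (height h) to the top (height 2r): Mgh = Mg(2r) + (7/10)M·gr.
Thus h_min = 2r + (1+k)r/2 = r(2 + 1.4/2) = 0.856 × 2.7 ≈ 2.31 m.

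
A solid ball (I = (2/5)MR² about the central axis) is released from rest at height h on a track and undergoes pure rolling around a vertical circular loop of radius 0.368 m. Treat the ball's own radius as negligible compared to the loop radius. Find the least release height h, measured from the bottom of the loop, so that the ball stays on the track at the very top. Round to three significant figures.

For this body I = (2/5)MR², i.e. k = I/(MR²) = 0.4.
At the top of the loop, the minimum-contact condition is Mg = Mv_top²/r, so v_top² = gr.
With ω = v/R, the kinetic energy at speed v is ½(1+k)Mv² = (7/10)Mv².
Energy conservation from release (height h) to the top (height 2r): Mgh = Mg(2r) + (7/10)M·gr.
Thus h_min = 2r + (1+k)r/2 = r(2 + 1.4/2) = 0.368 × 2.7 ≈ 0.994 m.

h_min ≈ 0.994 m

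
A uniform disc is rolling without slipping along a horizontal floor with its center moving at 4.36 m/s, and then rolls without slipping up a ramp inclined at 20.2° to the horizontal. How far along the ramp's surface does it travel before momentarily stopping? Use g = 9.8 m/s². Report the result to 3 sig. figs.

d ≈ 4.21 m

For this body I = (1/2)MR², i.e. k = I/(MR²) = 0.5.
Rolling without slipping gives ω = v/R, so the total kinetic energy is ½Mv² + ½Iω² = ½(1+k)Mv² = (3/4)Mv².
Setting this equal to Mgh gives the vertical rise h = (1+k)v₀²/(2g) = 1.5×4.36²/(2×9.8) = 1.455 m.
Along the incline, d = h/sinθ = 1.455/sin20.2° ≈ 4.21 m.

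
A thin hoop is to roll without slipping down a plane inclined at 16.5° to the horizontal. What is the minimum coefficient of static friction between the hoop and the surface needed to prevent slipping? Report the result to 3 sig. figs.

With I = MR², the ratio k = I/(MR²) is 1.
Newton's second law down the slope: Mg sinθ − f = Ma. The torque equation fR = Iα (with α = a/R) gives f = kMa.
These give a = g sinθ/(1+k) and the required friction f = kMg sinθ/(1+k).
The normal force is N = Mg cosθ, so μ_min = f/N = k tanθ/(1+k).
μ_min = 1 × tan16.5° / 2 ≈ 0.148.

μ_min ≈ 0.148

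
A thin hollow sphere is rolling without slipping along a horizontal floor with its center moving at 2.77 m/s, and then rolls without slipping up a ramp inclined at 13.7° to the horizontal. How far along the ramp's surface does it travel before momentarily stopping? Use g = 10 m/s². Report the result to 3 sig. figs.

d ≈ 2.70 m

For this body I = (2/3)MR², i.e. k = I/(MR²) = 2/3.
The rolling condition ω = v/R makes the rotational term ½I(v/R)² = ½kMv², so KE_total = ½(1+k)Mv² = (5/6)Mv².
Setting this equal to Mgh gives the vertical rise h = (1+k)v₀²/(2g) = 1.667×2.77²/(2×10) = 0.6394 m.
The distance along the slope is d = h/sinθ = 0.6394/sin13.7° ≈ 2.70 m.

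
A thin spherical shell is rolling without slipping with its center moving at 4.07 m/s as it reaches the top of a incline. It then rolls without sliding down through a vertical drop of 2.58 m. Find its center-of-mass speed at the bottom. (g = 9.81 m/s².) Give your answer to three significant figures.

Here I = (2/3)MR², so the shape factor k = I/(MR²) = 2/3.
Since it rolls without slipping, ω = v/R and KE = ½Mv² + ½Iω² = ½(1+k)Mv² = (5/6)Mv².
Conserving energy between top and bottom: (5/6)Mv² = (5/6)Mv₀² + Mgh, hence v² = v₀² + 2gh/(1+k).
v = √(4.07² + 2×9.81×2.58/1.667) = √46.94 ≈ 6.85 m/s.

v ≈ 6.85 m/s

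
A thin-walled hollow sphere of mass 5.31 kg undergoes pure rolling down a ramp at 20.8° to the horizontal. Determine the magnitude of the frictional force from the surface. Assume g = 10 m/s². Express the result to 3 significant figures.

Here I = (2/3)MR², so the shape factor k = I/(MR²) = 2/3.
Translational: Mg sinθ − f = Ma. Rotational about the CM: fR = Iα = kMRa, so f = kMa.
Combining, a = g sinθ/(1+k) and f = kMa = kMg sinθ/(1+k).
f = (2/3) × 5.31 × 10 × sin20.8° / 1.667 ≈ 7.54 N.

f ≈ 7.54 N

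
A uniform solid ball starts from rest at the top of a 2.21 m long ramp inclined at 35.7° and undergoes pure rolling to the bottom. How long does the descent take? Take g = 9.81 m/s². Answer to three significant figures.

t ≈ 1.04 s

For this body I = (2/5)MR², i.e. k = I/(MR²) = 0.4.
Translational: Mg sinθ − f = Ma. Rotational about the CM: fR = Iα = kMRa, so f = kMa.
Hence a = g sinθ/(1+k) = 9.81×sin35.7°/1.4 = 4.089 m/s².
Starting from rest, L = ½at², so t = √(2L/a) = √(2×2.21/4.089) ≈ 1.04 s.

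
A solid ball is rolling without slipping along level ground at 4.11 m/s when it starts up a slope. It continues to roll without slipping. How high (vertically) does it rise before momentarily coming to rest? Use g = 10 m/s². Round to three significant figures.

h ≈ 1.18 m

Here I = (2/5)MR², so the shape factor k = I/(MR²) = 0.4.
Rolling without slipping gives ω = v/R, so the total kinetic energy is ½Mv² + ½Iω² = ½(1+k)Mv² = (7/10)Mv².
All of this converts to potential energy at the highest point: (7/10)Mv₀² = Mgh.
Thus h = (1+k)v₀²/(2g) = 1.4 × 4.11² / (2 × 10) ≈ 1.18 m.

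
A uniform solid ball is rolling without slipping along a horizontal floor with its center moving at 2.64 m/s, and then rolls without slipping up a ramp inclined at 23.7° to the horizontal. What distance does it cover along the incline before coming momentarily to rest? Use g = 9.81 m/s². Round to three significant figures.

d ≈ 1.24 m

For this body I = (2/5)MR², i.e. k = I/(MR²) = 0.4.
Rolling without slipping gives ω = v/R, so the total kinetic energy is ½Mv² + ½Iω² = ½(1+k)Mv² = (7/10)Mv².
Setting this equal to Mgh gives the vertical rise h = (1+k)v₀²/(2g) = 1.4×2.64²/(2×9.81) = 0.4973 m.
The distance along the slope is d = h/sinθ = 0.4973/sin23.7° ≈ 1.24 m.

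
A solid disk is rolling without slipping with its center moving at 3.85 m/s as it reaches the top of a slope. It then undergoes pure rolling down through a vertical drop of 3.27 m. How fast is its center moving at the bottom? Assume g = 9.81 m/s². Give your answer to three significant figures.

The moment of inertia is (1/2)MR², giving k ≡ I/(MR²) = 0.5.
Rolling without slipping gives ω = v/R, so the total kinetic energy is ½Mv² + ½Iω² = ½(1+k)Mv² = (3/4)Mv².
Conserving energy between top and bottom: (3/4)Mv² = (3/4)Mv₀² + Mgh, hence v² = v₀² + 2gh/(1+k).
v = √(3.85² + 2×9.81×3.27/1.5) = √57.59 ≈ 7.59 m/s.

v ≈ 7.59 m/s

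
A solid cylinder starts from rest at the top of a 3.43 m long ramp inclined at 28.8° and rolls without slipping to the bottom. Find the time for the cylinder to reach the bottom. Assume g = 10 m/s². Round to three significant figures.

t ≈ 1.46 s

With I = (1/2)MR², the ratio k = I/(MR²) is 0.5.
Along the incline Mg sinθ − f = Ma, and torque about the center fR = Iα = kMR²(a/R) gives f = kMa.
Hence a = g sinθ/(1+k) = 10×sin28.8°/1.5 = 3.212 m/s².
Starting from rest, L = ½at², so t = √(2L/a) = √(2×3.43/3.212) ≈ 1.46 s.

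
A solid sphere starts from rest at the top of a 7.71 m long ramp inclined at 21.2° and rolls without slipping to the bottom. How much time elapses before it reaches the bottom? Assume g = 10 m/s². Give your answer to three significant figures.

t ≈ 2.44 s

The moment of inertia is (2/5)MR², giving k ≡ I/(MR²) = 0.4.
Newton's second law down the slope: Mg sinθ − f = Ma. The torque equation fR = Iα (with α = a/R) gives f = kMa.
Hence a = g sinθ/(1+k) = 10×sin21.2°/1.4 = 2.583 m/s².
Starting from rest, L = ½at², so t = √(2L/a) = √(2×7.71/2.583) ≈ 2.44 s.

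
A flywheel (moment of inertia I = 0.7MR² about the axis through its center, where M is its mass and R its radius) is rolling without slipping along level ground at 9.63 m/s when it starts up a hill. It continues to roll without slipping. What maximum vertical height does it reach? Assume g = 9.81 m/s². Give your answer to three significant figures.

h ≈ 8.04 m

For this body I = 0.7MR², i.e. k = I/(MR²) = 0.7.
The rolling condition ω = v/R makes the rotational term ½I(v/R)² = ½kMv², so KE_total = ½(1+k)Mv² = (17/20)Mv².
All of this converts to potential energy at the highest point: (17/20)Mv₀² = Mgh.
Thus h = (1+k)v₀²/(2g) = 1.7 × 9.63² / (2 × 9.81) ≈ 8.04 m.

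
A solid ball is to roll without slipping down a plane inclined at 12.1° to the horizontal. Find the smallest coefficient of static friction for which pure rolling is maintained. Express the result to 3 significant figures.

The moment of inertia is (2/5)MR², giving k ≡ I/(MR²) = 0.4.
Translational: Mg sinθ − f = Ma. Rotational about the CM: fR = Iα = kMRa, so f = kMa.
These give a = g sinθ/(1+k) and the required friction f = kMg sinθ/(1+k).
The normal force is N = Mg cosθ, so μ_min = f/N = k tanθ/(1+k).
μ_min = 0.4 × tan12.1° / 1.4 ≈ 0.0613.

μ_min ≈ 0.0613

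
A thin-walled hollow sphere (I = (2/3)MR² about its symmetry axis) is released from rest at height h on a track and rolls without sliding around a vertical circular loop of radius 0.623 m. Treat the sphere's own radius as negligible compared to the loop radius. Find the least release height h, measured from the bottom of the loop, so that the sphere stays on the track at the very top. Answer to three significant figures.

Here I = (2/3)MR², so the shape factor k = I/(MR²) = 2/3.
At the top of the loop, the minimum-contact condition is Mg = Mv_top²/r, so v_top² = gr.
With ω = v/R, the kinetic energy at speed v is ½(1+k)Mv² = (5/6)Mv².
Energy conservation from release (height h) to the top (height 2r): Mgh = Mg(2r) + (5/6)M·gr.
Thus h_min = 2r + (1+k)r/2 = r(2 + 1.667/2) = 0.623 × 2.833 ≈ 1.77 m.

h_min ≈ 1.77 m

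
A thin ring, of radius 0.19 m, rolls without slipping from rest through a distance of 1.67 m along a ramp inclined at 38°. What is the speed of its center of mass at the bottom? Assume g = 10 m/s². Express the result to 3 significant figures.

v ≈ 3.21 m/s

For this body I = MR², i.e. k = I/(MR²) = 1.
Pure rolling means v = ωR; then KE = ½Mv² + ½I(v/R)² = ½(1+k)Mv² = Mv².
The vertical drop is h = L sinθ = 1.67 × sin38° = 1.028 m.
Setting Mgh = Mv² gives v = √(2gh/(1+k)) = √(2·10·1.028/2) ≈ 3.21 m/s.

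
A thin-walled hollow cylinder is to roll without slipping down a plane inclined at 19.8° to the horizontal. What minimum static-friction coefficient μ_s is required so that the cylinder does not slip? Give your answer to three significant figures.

μ_min ≈ 0.180

With I = MR², the ratio k = I/(MR²) is 1.
Along the incline Mg sinθ − f = Ma, and torque about the center fR = Iα = kMR²(a/R) gives f = kMa.
These give a = g sinθ/(1+k) and the required friction f = kMg sinθ/(1+k).
The normal force is N = Mg cosθ, so μ_min = f/N = k tanθ/(1+k).
μ_min = 1 × tan19.8° / 2 ≈ 0.180.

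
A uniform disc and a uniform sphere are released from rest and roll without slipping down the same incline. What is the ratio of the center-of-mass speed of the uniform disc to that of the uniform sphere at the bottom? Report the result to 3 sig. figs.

v_ratio ≈ 0.966

Each satisfies Mgh = ½(1+k)Mv² with k = I/(MR²), so v ∝ 1/√(1+k).
For the uniform disc k = 0.5; for the uniform sphere k = 0.4.
v₁/v₂ = √((1+k₂)/(1+k₁)) = √(1.4/1.5) ≈ 0.966.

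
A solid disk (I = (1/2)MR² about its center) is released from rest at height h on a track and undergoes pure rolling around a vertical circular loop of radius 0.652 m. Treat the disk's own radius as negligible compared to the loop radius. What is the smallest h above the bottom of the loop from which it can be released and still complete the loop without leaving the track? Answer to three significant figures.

h_min ≈ 1.79 m

The moment of inertia is (1/2)MR², giving k ≡ I/(MR²) = 0.5.
At the top of the loop, the minimum-contact condition is Mg = Mv_top²/r, so v_top² = gr.
With ω = v/R, the kinetic energy at speed v is ½(1+k)Mv² = (3/4)Mv².
Energy conservation from release (height h) to the top (height 2r): Mgh = Mg(2r) + (3/4)M·gr.
Thus h_min = 2r + (1+k)r/2 = r(2 + 1.5/2) = 0.652 × 2.75 ≈ 1.79 m.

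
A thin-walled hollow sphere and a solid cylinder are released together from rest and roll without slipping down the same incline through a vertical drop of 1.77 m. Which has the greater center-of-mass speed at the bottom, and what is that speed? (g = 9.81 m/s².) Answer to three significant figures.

the solid cylinder, at v ≈ 4.81 m/s

For rolling without slipping, Mgh = ½(1+k)Mv² where k = I/(MR²), so v = √(2gh/(1+k)).
Thin-walled hollow sphere: k = 2/3, giving v = √(2×9.81×1.77/1.667) = 4.565 m/s.
Solid cylinder: k = 0.5, giving v = √(2×9.81×1.77/1.5) = 4.812 m/s.
The smaller k wins: the solid cylinder, at ≈ 4.81 m/s.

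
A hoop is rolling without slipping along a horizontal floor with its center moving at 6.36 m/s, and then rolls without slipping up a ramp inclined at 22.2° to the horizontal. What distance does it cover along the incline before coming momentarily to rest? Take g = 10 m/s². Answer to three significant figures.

d ≈ 10.7 m

The moment of inertia is MR², giving k ≡ I/(MR²) = 1.
Pure rolling means v = ωR; then KE = ½Mv² + ½I(v/R)² = ½(1+k)Mv² = Mv².
Setting this equal to Mgh gives the vertical rise h = (1+k)v₀²/(2g) = 2×6.36²/(2×10) = 4.045 m.
Along the incline, d = h/sinθ = 4.045/sin22.2° ≈ 10.7 m.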